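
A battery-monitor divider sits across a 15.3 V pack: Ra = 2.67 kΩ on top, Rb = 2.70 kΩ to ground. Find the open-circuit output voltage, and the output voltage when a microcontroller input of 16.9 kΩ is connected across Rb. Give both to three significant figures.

Open-circuit: V = 15.3 × 2.70/(2.67 + 2.70) = 7.69 V.
With the load, Rb becomes Rb‖R_L = 2.328 kΩ, so V = 15.3 × 2.328/4.998 = 7.13 V.

Unloaded: 7.69 V; loaded: 7.13 V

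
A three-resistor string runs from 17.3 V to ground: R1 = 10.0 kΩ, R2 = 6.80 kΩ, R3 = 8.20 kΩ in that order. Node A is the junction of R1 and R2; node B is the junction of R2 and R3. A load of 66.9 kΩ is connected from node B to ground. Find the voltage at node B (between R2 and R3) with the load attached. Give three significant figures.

At node B, R3 is in parallel with the load: R3‖R_L = 7.305 kΩ.
Below node A the resistance is R2 + (R3‖R_L) = 14.10 kΩ, so V_A = 17.3 × 14.10/24.10 = 10.12 V.
Then V_B = V_A × (R3‖R_L)/(R2 + R3‖R_L) = 10.12 × 7.305/14.10 = 5.24 V.

V ≈ 5.24 V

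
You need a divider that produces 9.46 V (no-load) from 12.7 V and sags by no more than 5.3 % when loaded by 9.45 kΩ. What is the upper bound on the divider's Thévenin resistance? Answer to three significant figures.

Loading drop = R_th/(R_th + R_L) ≤ 0.0530, so R_th ≤ R_L · ε/(1−ε) = 9.45 kΩ × 0.0530/0.9470 = 529 Ω.
(Any R1, R2 with R2/(R1+R2) = 0.745 and R1‖R2 ≤ 529 Ω will meet the spec.)

R_th ≤ 529 Ω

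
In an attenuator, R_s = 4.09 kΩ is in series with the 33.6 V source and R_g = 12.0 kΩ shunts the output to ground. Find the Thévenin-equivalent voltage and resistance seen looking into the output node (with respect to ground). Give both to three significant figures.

V_th is the open-circuit tap voltage: 33.6 × 12.0/(4.09 + 12.0) = 25.1 V.
With the supply zeroed, R_s and R_g appear in parallel from the tap: R_th = R_s‖R_g = (4.09 × 12.0)/16.09 = 3.05 kΩ.

V_th = 25.1 V, R_th = 3.05 kΩ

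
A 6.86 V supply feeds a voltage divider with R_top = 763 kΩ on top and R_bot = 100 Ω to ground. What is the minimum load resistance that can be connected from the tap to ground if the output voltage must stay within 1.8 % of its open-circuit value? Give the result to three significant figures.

R_L(min) ≈ 5.45 kΩ

Output resistance R_th = R_top‖R_bot = (763000 × 100)/763100 = 99.99 Ω.
The fractional drop is R_th/(R_th + R_L); requiring this ≤ 0.0180 gives R_L ≥ R_th(1/0.0180 − 1) = 99.99 × 54.56 = 5.45 kΩ.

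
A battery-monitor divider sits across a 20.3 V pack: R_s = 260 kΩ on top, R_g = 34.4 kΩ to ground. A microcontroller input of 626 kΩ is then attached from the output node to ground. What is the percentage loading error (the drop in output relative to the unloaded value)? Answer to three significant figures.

4.63 %

The divider's output (Thévenin) resistance is R_s‖R_g = 30.38 kΩ.
Fractional drop under load = R_th/(R_th + R_L) = 30.38 / (30.38 + 626) = 0.04628.
So the output falls by 4.63 %.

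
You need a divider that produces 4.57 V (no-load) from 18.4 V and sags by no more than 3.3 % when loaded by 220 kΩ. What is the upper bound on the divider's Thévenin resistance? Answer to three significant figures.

Loading drop = R_th/(R_th + R_L) ≤ 0.0330, so R_th ≤ R_L · ε/(1−ε) = 220 kΩ × 0.0330/0.9670 = 7.51 kΩ.
(Any R1, R2 with R2/(R1+R2) = 0.248 and R1‖R2 ≤ 7.51 kΩ will meet the spec.)

R_th ≤ 7.51 kΩ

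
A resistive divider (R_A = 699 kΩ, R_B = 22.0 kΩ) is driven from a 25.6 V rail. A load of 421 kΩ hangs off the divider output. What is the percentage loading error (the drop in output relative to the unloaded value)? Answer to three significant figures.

4.82 %

The divider's output (Thévenin) resistance is R_A‖R_B = 21.33 kΩ.
Fractional drop under load = R_th/(R_th + R_L) = 21.33 / (21.33 + 421) = 0.04822.
So the output falls by 4.82 %.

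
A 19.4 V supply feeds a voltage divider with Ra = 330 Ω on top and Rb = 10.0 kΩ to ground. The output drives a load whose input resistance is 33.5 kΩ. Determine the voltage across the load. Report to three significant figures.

V_out ≈ 18.6 V

The load sits in parallel with Rb: Rb‖R_L = (10000 × 33500) / (10000 + 33500) = 7701 Ω.
V_out = 19.4 × 7701 / (330 + 7701) = 19.4 × 7701/8031 = 18.6 V.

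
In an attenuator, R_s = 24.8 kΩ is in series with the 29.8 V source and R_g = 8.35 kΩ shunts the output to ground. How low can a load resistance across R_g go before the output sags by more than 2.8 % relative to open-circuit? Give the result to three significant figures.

R_L(min) ≈ 217 kΩ

Output resistance R_th = R_s‖R_g = (24.8 × 8.35)/33.15 = 6.247 kΩ.
The fractional drop is R_th/(R_th + R_L); requiring this ≤ 0.0280 gives R_L ≥ R_th(1/0.0280 − 1) = 6.247 × 34.71 = 217 kΩ.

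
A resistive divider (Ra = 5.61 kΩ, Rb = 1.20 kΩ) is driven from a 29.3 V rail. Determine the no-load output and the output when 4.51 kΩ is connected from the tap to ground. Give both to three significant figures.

Open-circuit: V = 29.3 × 1.20/(5.61 + 1.20) = 5.16 V.
With the load, Rb becomes Rb‖R_L = 0.9478 kΩ, so V = 29.3 × 0.9478/6.558 = 4.23 V.

Unloaded: 5.16 V; loaded: 4.23 V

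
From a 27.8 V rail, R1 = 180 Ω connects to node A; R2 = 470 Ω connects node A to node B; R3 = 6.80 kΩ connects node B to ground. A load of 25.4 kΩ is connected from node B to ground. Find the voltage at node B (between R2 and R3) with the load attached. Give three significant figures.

At node B, R3 is in parallel with the load: R3‖R_L = 5364 Ω.
Below node A the resistance is R2 + (R3‖R_L) = 5834 Ω, so V_A = 27.8 × 5834/6014 = 26.97 V.
Then V_B = V_A × (R3‖R_L)/(R2 + R3‖R_L) = 26.97 × 5364/5834 = 24.8 V.

V ≈ 24.8 V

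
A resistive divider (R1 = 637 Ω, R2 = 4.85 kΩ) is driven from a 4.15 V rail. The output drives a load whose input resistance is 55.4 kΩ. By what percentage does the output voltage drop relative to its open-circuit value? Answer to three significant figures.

The divider's output (Thévenin) resistance is R1‖R2 = 563.0 Ω.
Fractional drop under load = R_th/(R_th + R_L) = 563.0 / (563.0 + 55400) = 0.01006.
So the output falls by 1.01 %.

1.01 %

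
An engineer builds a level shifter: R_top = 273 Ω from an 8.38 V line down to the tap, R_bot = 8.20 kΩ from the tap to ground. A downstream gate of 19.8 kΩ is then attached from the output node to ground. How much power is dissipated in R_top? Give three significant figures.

Total resistance from the source is R_top + (R_bot‖R_L) = 6072 Ω, so I = 8.38/6072 Ω = 1.380 mA.
P = I²·R_top = (1.380 mA)² × 273 Ω = 0.520 mW.

P ≈ 0.520 mW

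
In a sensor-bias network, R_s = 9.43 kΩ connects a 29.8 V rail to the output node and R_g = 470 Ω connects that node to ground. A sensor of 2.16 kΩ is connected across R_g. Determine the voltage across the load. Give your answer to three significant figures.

V_out ≈ 1.17 V

The load sits in parallel with R_g: R_g‖R_L = (470 × 2160) / (470 + 2160) = 386.0 Ω.
V_out = 29.8 × 386.0 / (9430 + 386.0) = 29.8 × 386.0/9816 = 1.17 V.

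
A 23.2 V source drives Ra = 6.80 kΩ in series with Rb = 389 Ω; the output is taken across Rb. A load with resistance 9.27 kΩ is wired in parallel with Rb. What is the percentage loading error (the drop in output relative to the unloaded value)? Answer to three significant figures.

The divider's output (Thévenin) resistance is Ra‖Rb = 368.0 Ω.
Fractional drop under load = R_th/(R_th + R_L) = 368.0 / (368.0 + 9270) = 0.03818.
So the output falls by 3.82 %.

3.82 %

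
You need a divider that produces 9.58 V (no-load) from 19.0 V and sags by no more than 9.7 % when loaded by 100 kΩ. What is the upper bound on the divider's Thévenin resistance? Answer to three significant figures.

R_th ≤ 10.7 kΩ

Loading drop = R_th/(R_th + R_L) ≤ 0.0970, so R_th ≤ R_L · ε/(1−ε) = 100 kΩ × 0.0970/0.9030 = 10.7 kΩ.
(Any R1, R2 with R2/(R1+R2) = 0.504 and R1‖R2 ≤ 10.7 kΩ will meet the spec.)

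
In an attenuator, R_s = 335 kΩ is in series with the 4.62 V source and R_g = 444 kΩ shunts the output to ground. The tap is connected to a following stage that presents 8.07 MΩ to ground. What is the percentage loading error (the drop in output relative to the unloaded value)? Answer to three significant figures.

The divider's output (Thévenin) resistance is R_s‖R_g = 190.9 kΩ.
Fractional drop under load = R_th/(R_th + R_L) = 190.9 / (190.9 + 8070) = 0.02311.
So the output falls by 2.31 %.

2.31 %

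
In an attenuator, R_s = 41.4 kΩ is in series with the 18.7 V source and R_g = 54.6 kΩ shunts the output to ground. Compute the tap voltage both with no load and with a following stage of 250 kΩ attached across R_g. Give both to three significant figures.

Unloaded: 10.6 V; loaded: 9.72 V

Open-circuit: V = 18.7 × 54.6/(41.4 + 54.6) = 10.6 V.
With the load, R_g becomes R_g‖R_L = 44.81 kΩ, so V = 18.7 × 44.81/86.21 = 9.72 V.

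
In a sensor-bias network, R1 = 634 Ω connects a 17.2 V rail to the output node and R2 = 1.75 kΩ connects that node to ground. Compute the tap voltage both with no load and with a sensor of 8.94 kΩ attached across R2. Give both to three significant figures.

Unloaded: 12.6 V; loaded: 12.0 V

Open-circuit: V = 17.2 × 1750/(634 + 1750) = 12.6 V.
With the load, R2 becomes R2‖R_L = 1464 Ω, so V = 17.2 × 1464/2098 = 12.0 V.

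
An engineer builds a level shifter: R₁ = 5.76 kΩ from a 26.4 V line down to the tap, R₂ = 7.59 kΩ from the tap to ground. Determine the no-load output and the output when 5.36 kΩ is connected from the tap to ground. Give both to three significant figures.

Unloaded: 15.0 V; loaded: 9.32 V

Open-circuit: V = 26.4 × 7.59/(5.76 + 7.59) = 15.0 V.
With the load, R₂ becomes R₂‖R_L = 3.141 kΩ, so V = 26.4 × 3.141/8.901 = 9.32 V.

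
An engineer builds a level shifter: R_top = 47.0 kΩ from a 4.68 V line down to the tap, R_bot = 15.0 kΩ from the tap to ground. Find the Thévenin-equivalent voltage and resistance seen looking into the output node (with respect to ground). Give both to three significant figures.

V_th is the open-circuit tap voltage: 4.68 × 15.0/(47.0 + 15.0) = 1.13 V.
With the supply zeroed, R_top and R_bot appear in parallel from the tap: R_th = R_top‖R_bot = (47.0 × 15.0)/62.00 = 11.4 kΩ.

V_th = 1.13 V, R_th = 11.4 kΩ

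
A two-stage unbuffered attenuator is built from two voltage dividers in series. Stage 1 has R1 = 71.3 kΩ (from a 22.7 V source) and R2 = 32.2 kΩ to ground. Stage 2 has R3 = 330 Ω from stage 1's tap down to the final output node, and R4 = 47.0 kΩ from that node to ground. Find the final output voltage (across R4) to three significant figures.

Stage 2 presents R3+R4 = 47330 Ω as a load on stage 1's tap.
Stage 1's lower leg becomes R2‖(R3+R4) = 19160 Ω, so V_mid = 22.7 × 19160/90460 = 4.809 V.
Stage 2 is itself unloaded: V_out = V_mid × R4/(R3+R4) = 4.809 × 47000/47330 = 4.78 V.

V_out ≈ 4.78 V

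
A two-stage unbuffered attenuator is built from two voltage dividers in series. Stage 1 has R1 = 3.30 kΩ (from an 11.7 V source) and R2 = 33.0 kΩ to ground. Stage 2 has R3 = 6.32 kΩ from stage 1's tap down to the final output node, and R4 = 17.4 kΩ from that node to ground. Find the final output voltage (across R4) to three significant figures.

Stage 2 presents R3+R4 = 23.72 kΩ as a load on stage 1's tap.
Stage 1's lower leg becomes R2‖(R3+R4) = 13.80 kΩ, so V_mid = 11.7 × 13.80/17.10 = 9.442 V.
Stage 2 is itself unloaded: V_out = V_mid × R4/(R3+R4) = 9.442 × 17.4/23.72 = 6.93 V.

V_out ≈ 6.93 V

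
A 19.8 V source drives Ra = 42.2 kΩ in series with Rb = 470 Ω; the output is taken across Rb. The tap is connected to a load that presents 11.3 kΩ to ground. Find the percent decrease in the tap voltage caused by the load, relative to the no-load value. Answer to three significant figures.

The divider's output (Thévenin) resistance is Ra‖Rb = 464.8 Ω.
Fractional drop under load = R_th/(R_th + R_L) = 464.8 / (464.8 + 11300) = 0.03951.
So the output falls by 3.95 %.

3.95 %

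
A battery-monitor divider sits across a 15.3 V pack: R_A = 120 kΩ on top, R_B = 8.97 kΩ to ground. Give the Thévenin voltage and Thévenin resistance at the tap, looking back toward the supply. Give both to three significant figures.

V_th = 1.06 V, R_th = 8.35 kΩ

V_th is the open-circuit tap voltage: 15.3 × 8.97/(120 + 8.97) = 1.06 V.
With the supply zeroed, R_A and R_B appear in parallel from the tap: R_th = R_A‖R_B = (120 × 8.97)/129.0 = 8.35 kΩ.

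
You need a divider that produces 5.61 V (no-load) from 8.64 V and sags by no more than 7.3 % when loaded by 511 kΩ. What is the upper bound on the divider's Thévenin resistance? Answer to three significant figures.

R_th ≤ 40.2 kΩ

Loading drop = R_th/(R_th + R_L) ≤ 0.0730, so R_th ≤ R_L · ε/(1−ε) = 511 kΩ × 0.0730/0.9270 = 40.2 kΩ.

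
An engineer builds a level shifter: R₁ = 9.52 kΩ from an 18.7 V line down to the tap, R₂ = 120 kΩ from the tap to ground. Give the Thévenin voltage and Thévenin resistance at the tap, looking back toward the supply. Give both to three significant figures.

V_th = 17.3 V, R_th = 8.82 kΩ

V_th is the open-circuit tap voltage: 18.7 × 120/(9.52 + 120) = 17.3 V.
With the supply zeroed, R₁ and R₂ appear in parallel from the tap: R_th = R₁‖R₂ = (9.52 × 120)/129.5 = 8.82 kΩ.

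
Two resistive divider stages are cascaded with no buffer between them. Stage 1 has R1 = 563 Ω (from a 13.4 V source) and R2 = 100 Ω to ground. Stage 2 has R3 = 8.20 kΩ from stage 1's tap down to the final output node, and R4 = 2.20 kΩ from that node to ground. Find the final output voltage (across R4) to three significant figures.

V_out ≈ 0.424 V

Stage 2 presents R3+R4 = 10400 Ω as a load on stage 1's tap.
Stage 1's lower leg becomes R2‖(R3+R4) = 99.05 Ω, so V_mid = 13.4 × 99.05/662.0 = 2.005 V.
Stage 2 is itself unloaded: V_out = V_mid × R4/(R3+R4) = 2.005 × 2200/10400 = 0.424 V.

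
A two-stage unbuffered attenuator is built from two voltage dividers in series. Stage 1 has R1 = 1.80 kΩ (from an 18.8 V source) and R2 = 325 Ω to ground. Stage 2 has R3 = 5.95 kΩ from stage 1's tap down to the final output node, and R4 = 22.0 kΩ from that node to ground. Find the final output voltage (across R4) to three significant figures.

V_out ≈ 2.24 V

Stage 2 presents R3+R4 = 27950 Ω as a load on stage 1's tap.
Stage 1's lower leg becomes R2‖(R3+R4) = 321.3 Ω, so V_mid = 18.8 × 321.3/2121 = 2.847 V.
Stage 2 is itself unloaded: V_out = V_mid × R4/(R3+R4) = 2.847 × 22000/27950 = 2.24 V.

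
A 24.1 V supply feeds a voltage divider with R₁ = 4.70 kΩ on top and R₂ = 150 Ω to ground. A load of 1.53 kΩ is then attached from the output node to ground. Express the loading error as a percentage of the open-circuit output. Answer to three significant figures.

The divider's output (Thévenin) resistance is R₁‖R₂ = 145.4 Ω.
Fractional drop under load = R_th/(R_th + R_L) = 145.4 / (145.4 + 1530) = 0.08676.
So the output falls by 8.68 %.

8.68 %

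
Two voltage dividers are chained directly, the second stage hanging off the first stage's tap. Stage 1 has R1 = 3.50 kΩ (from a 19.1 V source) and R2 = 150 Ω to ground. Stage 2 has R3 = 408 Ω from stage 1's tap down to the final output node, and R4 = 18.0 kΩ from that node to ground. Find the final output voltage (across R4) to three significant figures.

V_out ≈ 0.762 V

Stage 2 presents R3+R4 = 18410 Ω as a load on stage 1's tap.
Stage 1's lower leg becomes R2‖(R3+R4) = 148.8 Ω, so V_mid = 19.1 × 148.8/3649 = 0.7788 V.
Stage 2 is itself unloaded: V_out = V_mid × R4/(R3+R4) = 0.7788 × 18000/18410 = 0.762 V.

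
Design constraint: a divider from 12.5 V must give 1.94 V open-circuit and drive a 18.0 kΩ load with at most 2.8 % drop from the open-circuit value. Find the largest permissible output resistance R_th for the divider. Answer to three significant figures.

R_th ≤ 519 Ω

Loading drop = R_th/(R_th + R_L) ≤ 0.0280, so R_th ≤ R_L · ε/(1−ε) = 18.0 kΩ × 0.0280/0.9720 = 519 Ω.
(Any R1, R2 with R2/(R1+R2) = 0.155 and R1‖R2 ≤ 519 Ω will meet the spec.)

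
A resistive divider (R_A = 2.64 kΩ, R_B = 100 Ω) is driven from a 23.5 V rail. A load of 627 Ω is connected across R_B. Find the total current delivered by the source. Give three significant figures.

R_B‖R_L = 86.24 Ω, so the source sees R_A + R_B‖R_L = 2726 Ω.
I = 23.5 V / 2726 Ω = 8.62 mA.

I ≈ 8.62 mA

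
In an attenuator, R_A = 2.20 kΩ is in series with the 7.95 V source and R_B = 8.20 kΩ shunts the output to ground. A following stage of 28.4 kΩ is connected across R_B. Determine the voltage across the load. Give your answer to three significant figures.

The load sits in parallel with R_B: R_B‖R_L = (8.20 × 28.4) / (8.20 + 28.4) = 6.363 kΩ.
V_out = 7.95 × 6.363 / (2.20 + 6.363) = 7.95 × 6.363/8.563 = 5.91 V.
(Unloaded it would have been 6.27 V.)

V_out ≈ 5.91 V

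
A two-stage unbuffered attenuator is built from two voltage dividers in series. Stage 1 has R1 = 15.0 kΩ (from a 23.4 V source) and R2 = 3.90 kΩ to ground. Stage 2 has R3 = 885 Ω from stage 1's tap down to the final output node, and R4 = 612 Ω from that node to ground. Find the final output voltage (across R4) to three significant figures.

V_out ≈ 0.643 V

Stage 2 presents R3+R4 = 1497 Ω as a load on stage 1's tap.
Stage 1's lower leg becomes R2‖(R3+R4) = 1082 Ω, so V_mid = 23.4 × 1082/16080 = 1.574 V.
Stage 2 is itself unloaded: V_out = V_mid × R4/(R3+R4) = 1.574 × 612/1497 = 0.643 V.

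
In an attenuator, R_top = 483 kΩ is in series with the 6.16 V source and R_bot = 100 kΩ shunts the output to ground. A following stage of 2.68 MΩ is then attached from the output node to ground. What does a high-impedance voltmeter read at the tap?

The load sits in parallel with R_bot: R_bot‖R_L = (100 × 2680) / (100 + 2680) = 96.40 kΩ.
V_out = 6.16 × 96.40 / (483 + 96.40) = 6.16 × 96.40/579.4 = 1.02 V.

V_out ≈ 1.02 V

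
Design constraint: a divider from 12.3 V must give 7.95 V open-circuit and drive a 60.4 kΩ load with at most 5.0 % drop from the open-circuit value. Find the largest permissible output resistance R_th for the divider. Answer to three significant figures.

Loading drop = R_th/(R_th + R_L) ≤ 0.0500, so R_th ≤ R_L · ε/(1−ε) = 60.4 kΩ × 0.0500/0.9500 = 3.18 kΩ.
(Any R1, R2 with R2/(R1+R2) = 0.646 and R1‖R2 ≤ 3.18 kΩ will meet the spec.)

R_th ≤ 3.18 kΩ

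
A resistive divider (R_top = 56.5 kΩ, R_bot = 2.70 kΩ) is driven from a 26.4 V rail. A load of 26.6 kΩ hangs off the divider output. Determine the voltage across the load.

The load sits in parallel with R_bot: R_bot‖R_L = (2.70 × 26.6) / (2.70 + 26.6) = 2.451 kΩ.
V_out = 26.4 × 2.451 / (56.5 + 2.451) = 26.4 × 2.451/58.95 = 1.10 V.
(Unloaded it would have been 1.20 V.)

V_out ≈ 1.10 V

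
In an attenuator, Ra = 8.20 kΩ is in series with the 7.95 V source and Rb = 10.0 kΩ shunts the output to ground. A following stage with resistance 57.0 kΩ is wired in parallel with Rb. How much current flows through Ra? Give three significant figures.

Rb‖R_L = 8.507 kΩ, so the source sees Ra + Rb‖R_L = 16.71 kΩ.
I = 7.95 V / 16.71 kΩ = 0.476 mA.

I ≈ 0.476 mA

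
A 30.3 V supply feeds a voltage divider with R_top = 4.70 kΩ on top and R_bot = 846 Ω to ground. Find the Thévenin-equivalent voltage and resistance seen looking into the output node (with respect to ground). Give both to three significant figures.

V_th is the open-circuit tap voltage: 30.3 × 846/(4700 + 846) = 4.62 V.
With the supply zeroed, R_top and R_bot appear in parallel from the tap: R_th = R_top‖R_bot = (4700 × 846)/5546 = 717 Ω.

V_th = 4.62 V, R_th = 717 Ω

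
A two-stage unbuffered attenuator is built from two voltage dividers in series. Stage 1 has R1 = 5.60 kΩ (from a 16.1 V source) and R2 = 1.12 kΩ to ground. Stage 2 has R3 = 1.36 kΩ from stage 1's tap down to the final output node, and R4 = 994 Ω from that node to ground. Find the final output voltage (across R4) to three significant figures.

V_out ≈ 0.811 V

Stage 2 presents R3+R4 = 2354 Ω as a load on stage 1's tap.
Stage 1's lower leg becomes R2‖(R3+R4) = 758.9 Ω, so V_mid = 16.1 × 758.9/6359 = 1.921 V.
Stage 2 is itself unloaded: V_out = V_mid × R4/(R3+R4) = 1.921 × 994/2354 = 0.811 V.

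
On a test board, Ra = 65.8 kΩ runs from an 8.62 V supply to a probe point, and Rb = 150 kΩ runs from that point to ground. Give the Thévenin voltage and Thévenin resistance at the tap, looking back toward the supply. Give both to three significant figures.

V_th = 5.99 V, R_th = 45.7 kΩ

V_th is the open-circuit tap voltage: 8.62 × 150/(65.8 + 150) = 5.99 V.
With the supply zeroed, Ra and Rb appear in parallel from the tap: R_th = Ra‖Rb = (65.8 × 150)/215.8 = 45.7 kΩ.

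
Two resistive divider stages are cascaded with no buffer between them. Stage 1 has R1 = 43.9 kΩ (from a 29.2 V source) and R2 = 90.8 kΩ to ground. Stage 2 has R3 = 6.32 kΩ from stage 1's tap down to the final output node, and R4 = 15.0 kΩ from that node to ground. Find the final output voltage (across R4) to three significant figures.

V_out ≈ 5.80 V

Stage 2 presents R3+R4 = 21.32 kΩ as a load on stage 1's tap.
Stage 1's lower leg becomes R2‖(R3+R4) = 17.27 kΩ, so V_mid = 29.2 × 17.27/61.17 = 8.243 V.
Stage 2 is itself unloaded: V_out = V_mid × R4/(R3+R4) = 8.243 × 15.0/21.32 = 5.80 V.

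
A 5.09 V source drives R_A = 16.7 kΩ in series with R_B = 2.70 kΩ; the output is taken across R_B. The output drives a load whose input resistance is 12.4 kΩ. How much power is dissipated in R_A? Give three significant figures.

Total resistance from the source is R_A + (R_B‖R_L) = 18.92 kΩ, so I = 5.09/18.92 kΩ = 0.2691 mA.
P = I²·R_A = (0.2691 mA)² × 16.7 kΩ = 1.21 mW.

P ≈ 1.21 mW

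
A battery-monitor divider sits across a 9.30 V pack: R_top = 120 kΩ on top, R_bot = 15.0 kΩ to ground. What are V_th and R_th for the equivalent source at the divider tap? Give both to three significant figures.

V_th is the open-circuit tap voltage: 9.30 × 15.0/(120 + 15.0) = 1.03 V.
With the supply zeroed, R_top and R_bot appear in parallel from the tap: R_th = R_top‖R_bot = (120 × 15.0)/135.0 = 13.3 kΩ.

V_th = 1.03 V, R_th = 13.3 kΩ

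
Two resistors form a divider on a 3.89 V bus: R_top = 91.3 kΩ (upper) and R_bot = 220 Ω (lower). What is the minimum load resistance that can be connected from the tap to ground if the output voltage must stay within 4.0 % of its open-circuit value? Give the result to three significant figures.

R_L(min) ≈ 5.27 kΩ

Output resistance R_th = R_top‖R_bot = (91300 × 220)/91520 = 219.5 Ω.
The fractional drop is R_th/(R_th + R_L); requiring this ≤ 0.0400 gives R_L ≥ R_th(1/0.0400 − 1) = 219.5 × 24.00 = 5.27 kΩ.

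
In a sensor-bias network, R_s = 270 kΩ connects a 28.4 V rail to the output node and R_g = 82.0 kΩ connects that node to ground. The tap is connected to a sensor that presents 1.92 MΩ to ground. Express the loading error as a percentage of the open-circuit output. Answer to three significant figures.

3.17 %

The divider's output (Thévenin) resistance is R_s‖R_g = 62.90 kΩ.
Fractional drop under load = R_th/(R_th + R_L) = 62.90 / (62.90 + 1920) = 0.03172.
So the output falls by 3.17 %.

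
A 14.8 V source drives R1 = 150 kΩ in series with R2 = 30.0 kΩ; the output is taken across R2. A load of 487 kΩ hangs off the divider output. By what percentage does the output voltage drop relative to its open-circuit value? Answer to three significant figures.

The divider's output (Thévenin) resistance is R1‖R2 = 25.00 kΩ.
Fractional drop under load = R_th/(R_th + R_L) = 25.00 / (25.00 + 487) = 0.04883.
So the output falls by 4.88 %.

4.88 %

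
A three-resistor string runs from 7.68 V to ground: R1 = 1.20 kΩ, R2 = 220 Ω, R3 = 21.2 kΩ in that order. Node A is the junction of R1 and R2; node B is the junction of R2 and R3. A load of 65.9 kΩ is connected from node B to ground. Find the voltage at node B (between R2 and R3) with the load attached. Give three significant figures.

At node B, R3 is in parallel with the load: R3‖R_L = 16040 Ω.
Below node A the resistance is R2 + (R3‖R_L) = 16260 Ω, so V_A = 7.68 × 16260/17460 = 7.152 V.
Then V_B = V_A × (R3‖R_L)/(R2 + R3‖R_L) = 7.152 × 16040/16260 = 7.06 V.

V ≈ 7.06 V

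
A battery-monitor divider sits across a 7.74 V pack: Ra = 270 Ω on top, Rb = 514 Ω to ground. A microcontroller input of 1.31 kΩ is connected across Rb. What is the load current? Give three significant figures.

Rb‖R_L = 369.2 Ω; V_out = 7.74 × 369.2/639.2 = 4.470 V.
I_L = V_out / R_L = 4.470 / 1.31 kΩ = 3.41 mA.

I_L ≈ 3.41 mA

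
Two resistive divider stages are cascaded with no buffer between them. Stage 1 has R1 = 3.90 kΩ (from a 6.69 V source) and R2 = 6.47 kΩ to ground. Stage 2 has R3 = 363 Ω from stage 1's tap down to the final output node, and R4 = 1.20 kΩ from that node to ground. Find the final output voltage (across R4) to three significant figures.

V_out ≈ 1.25 V

Stage 2 presents R3+R4 = 1563 Ω as a load on stage 1's tap.
Stage 1's lower leg becomes R2‖(R3+R4) = 1259 Ω, so V_mid = 6.69 × 1259/5159 = 1.633 V.
Stage 2 is itself unloaded: V_out = V_mid × R4/(R3+R4) = 1.633 × 1200/1563 = 1.25 V.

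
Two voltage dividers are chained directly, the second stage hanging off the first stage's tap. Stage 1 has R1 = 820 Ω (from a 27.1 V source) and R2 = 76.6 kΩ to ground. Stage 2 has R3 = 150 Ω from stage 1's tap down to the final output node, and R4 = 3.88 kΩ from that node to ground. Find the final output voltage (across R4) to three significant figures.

V_out ≈ 21.5 V

Stage 2 presents R3+R4 = 4030 Ω as a load on stage 1's tap.
Stage 1's lower leg becomes R2‖(R3+R4) = 3829 Ω, so V_mid = 27.1 × 3829/4649 = 22.32 V.
Stage 2 is itself unloaded: V_out = V_mid × R4/(R3+R4) = 22.32 × 3880/4030 = 21.5 V.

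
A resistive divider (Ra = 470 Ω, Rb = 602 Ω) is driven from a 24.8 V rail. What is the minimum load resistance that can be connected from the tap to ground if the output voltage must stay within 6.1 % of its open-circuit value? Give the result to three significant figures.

R_L(min) ≈ 4.06 kΩ

Output resistance R_th = Ra‖Rb = (470 × 602)/1072 = 263.9 Ω.
The fractional drop is R_th/(R_th + R_L); requiring this ≤ 0.0610 gives R_L ≥ R_th(1/0.0610 − 1) = 263.9 × 15.39 = 4.06 kΩ.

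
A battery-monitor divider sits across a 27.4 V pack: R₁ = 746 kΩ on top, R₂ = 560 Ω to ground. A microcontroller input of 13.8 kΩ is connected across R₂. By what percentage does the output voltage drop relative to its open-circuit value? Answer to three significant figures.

3.90 %

The divider's output (Thévenin) resistance is R₁‖R₂ = 559.6 Ω.
Fractional drop under load = R_th/(R_th + R_L) = 559.6 / (559.6 + 13800) = 0.03897.
So the output falls by 3.90 %.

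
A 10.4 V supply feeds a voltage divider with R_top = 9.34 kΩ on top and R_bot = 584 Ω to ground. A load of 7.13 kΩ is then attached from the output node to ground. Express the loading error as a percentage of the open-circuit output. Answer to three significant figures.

The divider's output (Thévenin) resistance is R_top‖R_bot = 549.6 Ω.
Fractional drop under load = R_th/(R_th + R_L) = 549.6 / (549.6 + 7130) = 0.07157.
So the output falls by 7.16 %.

7.16 %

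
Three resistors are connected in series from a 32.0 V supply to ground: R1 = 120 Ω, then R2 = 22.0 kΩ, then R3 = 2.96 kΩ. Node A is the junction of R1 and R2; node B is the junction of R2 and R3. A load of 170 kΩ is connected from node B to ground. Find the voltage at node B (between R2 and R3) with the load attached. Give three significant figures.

V ≈ 3.72 V

At node B, R3 is in parallel with the load: R3‖R_L = 2909 Ω.
Below node A the resistance is R2 + (R3‖R_L) = 24910 Ω, so V_A = 32.0 × 24910/25030 = 31.85 V.
Then V_B = V_A × (R3‖R_L)/(R2 + R3‖R_L) = 31.85 × 2909/24910 = 3.72 V.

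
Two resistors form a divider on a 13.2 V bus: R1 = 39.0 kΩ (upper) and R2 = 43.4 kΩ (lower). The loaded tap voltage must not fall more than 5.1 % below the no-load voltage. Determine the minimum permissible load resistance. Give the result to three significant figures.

Output resistance R_th = R1‖R2 = (39.0 × 43.4)/82.40 = 20.54 kΩ.
The fractional drop is R_th/(R_th + R_L); requiring this ≤ 0.0510 gives R_L ≥ R_th(1/0.0510 − 1) = 20.54 × 18.61 = 382 kΩ.

R_L(min) ≈ 382 kΩ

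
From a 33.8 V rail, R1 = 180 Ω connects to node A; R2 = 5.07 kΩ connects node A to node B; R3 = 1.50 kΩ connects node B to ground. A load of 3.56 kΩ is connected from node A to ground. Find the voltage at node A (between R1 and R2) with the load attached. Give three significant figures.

Below node A the series string R2+R3 = 6570 Ω sits in parallel with the 3560 Ω load: 2309 Ω.
V_A = 33.8 × 2309/(180 + 2309) = 31.4 V.

V ≈ 31.4 V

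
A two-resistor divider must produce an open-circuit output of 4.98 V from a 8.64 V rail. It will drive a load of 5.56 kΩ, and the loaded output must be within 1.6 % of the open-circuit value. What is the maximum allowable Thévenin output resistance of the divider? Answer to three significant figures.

Loading drop = R_th/(R_th + R_L) ≤ 0.0160, so R_th ≤ R_L · ε/(1−ε) = 5.56 kΩ × 0.0160/0.9840 = 90.4 Ω.

R_th ≤ 90.4 Ω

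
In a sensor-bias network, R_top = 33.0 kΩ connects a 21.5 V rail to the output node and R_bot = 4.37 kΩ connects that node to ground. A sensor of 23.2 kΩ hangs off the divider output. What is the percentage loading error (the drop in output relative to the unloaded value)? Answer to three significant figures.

14.3 %

The divider's output (Thévenin) resistance is R_top‖R_bot = 3.859 kΩ.
Fractional drop under load = R_th/(R_th + R_L) = 3.859 / (3.859 + 23.2) = 0.1426.
So the output falls by 14.3 %.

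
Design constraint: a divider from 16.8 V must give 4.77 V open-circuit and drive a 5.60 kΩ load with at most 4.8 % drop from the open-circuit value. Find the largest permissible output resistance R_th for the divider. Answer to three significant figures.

R_th ≤ 282 Ω

Loading drop = R_th/(R_th + R_L) ≤ 0.0480, so R_th ≤ R_L · ε/(1−ε) = 5.60 kΩ × 0.0480/0.9520 = 282 Ω.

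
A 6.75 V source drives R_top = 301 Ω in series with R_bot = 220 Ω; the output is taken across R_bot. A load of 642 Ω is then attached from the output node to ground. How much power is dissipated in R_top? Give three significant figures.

P ≈ 63.5 mW

Total resistance from the source is R_top + (R_bot‖R_L) = 464.9 Ω, so I = 6.75/464.9 Ω = 14.52 mA.
P = I²·R_top = (14.52 mA)² × 301 Ω = 63.5 mW.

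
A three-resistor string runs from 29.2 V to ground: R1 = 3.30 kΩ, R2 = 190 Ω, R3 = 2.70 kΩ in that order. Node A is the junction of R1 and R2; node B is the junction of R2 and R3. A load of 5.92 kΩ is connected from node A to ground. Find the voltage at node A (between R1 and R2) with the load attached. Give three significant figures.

Below node A the series string R2+R3 = 2890 Ω sits in parallel with the 5920 Ω load: 1942 Ω.
V_A = 29.2 × 1942/(3300 + 1942) = 10.8 V.

V ≈ 10.8 V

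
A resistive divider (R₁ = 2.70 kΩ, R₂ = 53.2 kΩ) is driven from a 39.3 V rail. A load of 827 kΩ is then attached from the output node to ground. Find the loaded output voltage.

V_out ≈ 37.3 V

The load sits in parallel with R₂: R₂‖R_L = (53.2 × 827) / (53.2 + 827) = 49.98 kΩ.
V_out = 39.3 × 49.98 / (2.70 + 49.98) = 39.3 × 49.98/52.68 = 37.3 V.
(Unloaded it would have been 37.4 V.)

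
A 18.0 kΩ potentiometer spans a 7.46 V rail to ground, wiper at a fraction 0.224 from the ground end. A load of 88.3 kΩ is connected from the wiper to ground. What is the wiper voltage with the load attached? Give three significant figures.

V ≈ 1.61 V

The wiper splits the pot into (1−α)R = 13.97 kΩ above and αR = 4.032 kΩ below.
Lower section ‖ load = 3.856 kΩ.
V_wiper = 7.46 × 3.856/(13.97 + 3.856) = 1.61 V.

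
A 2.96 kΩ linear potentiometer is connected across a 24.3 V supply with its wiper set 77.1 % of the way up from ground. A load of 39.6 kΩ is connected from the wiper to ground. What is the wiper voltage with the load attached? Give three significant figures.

The wiper splits the pot into (1−α)R = 677.8 Ω above and αR = 2282 Ω below.
Lower section ‖ load = 2158 Ω.
V_wiper = 24.3 × 2158/(677.8 + 2158) = 18.5 V.

V ≈ 18.5 V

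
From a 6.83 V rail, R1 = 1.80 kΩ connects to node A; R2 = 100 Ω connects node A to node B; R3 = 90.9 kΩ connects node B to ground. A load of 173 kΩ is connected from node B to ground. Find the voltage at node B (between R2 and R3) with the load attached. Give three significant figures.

At node B, R3 is in parallel with the load: R3‖R_L = 59590 Ω.
Below node A the resistance is R2 + (R3‖R_L) = 59690 Ω, so V_A = 6.83 × 59690/61490 = 6.630 V.
Then V_B = V_A × (R3‖R_L)/(R2 + R3‖R_L) = 6.630 × 59590/59690 = 6.62 V.

V ≈ 6.62 V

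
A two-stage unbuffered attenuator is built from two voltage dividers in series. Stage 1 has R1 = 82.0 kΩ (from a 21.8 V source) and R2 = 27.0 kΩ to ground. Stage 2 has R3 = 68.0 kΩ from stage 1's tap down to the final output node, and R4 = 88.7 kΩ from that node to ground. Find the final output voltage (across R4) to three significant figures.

V_out ≈ 2.71 V

Stage 2 presents R3+R4 = 156.7 kΩ as a load on stage 1's tap.
Stage 1's lower leg becomes R2‖(R3+R4) = 23.03 kΩ, so V_mid = 21.8 × 23.03/105.0 = 4.780 V.
Stage 2 is itself unloaded: V_out = V_mid × R4/(R3+R4) = 4.780 × 88.7/156.7 = 2.71 V.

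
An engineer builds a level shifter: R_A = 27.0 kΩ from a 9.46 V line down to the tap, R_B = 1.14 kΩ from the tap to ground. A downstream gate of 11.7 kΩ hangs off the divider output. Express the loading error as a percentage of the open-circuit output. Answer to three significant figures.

The divider's output (Thévenin) resistance is R_A‖R_B = 1.094 kΩ.
Fractional drop under load = R_th/(R_th + R_L) = 1.094 / (1.094 + 11.7) = 0.08550.
So the output falls by 8.55 %.

8.55 %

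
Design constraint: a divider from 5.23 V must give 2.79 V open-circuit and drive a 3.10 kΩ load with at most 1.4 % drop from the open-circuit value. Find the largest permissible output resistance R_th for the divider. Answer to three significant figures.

Loading drop = R_th/(R_th + R_L) ≤ 0.0140, so R_th ≤ R_L · ε/(1−ε) = 3.10 kΩ × 0.0140/0.9860 = 44.0 Ω.
(Any R1, R2 with R2/(R1+R2) = 0.533 and R1‖R2 ≤ 44.0 Ω will meet the spec.)

R_th ≤ 44.0 Ω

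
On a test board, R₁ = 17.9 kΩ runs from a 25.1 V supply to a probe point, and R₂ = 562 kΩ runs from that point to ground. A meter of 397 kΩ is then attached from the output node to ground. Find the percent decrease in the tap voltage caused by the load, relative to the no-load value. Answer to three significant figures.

The divider's output (Thévenin) resistance is R₁‖R₂ = 17.35 kΩ.
Fractional drop under load = R_th/(R_th + R_L) = 17.35 / (17.35 + 397) = 0.04187.
So the output falls by 4.19 %.

4.19 %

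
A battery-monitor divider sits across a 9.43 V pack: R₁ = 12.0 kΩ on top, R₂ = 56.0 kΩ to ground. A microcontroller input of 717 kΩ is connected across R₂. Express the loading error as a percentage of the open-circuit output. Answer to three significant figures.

The divider's output (Thévenin) resistance is R₁‖R₂ = 9.882 kΩ.
Fractional drop under load = R_th/(R_th + R_L) = 9.882 / (9.882 + 717) = 0.01360.
So the output falls by 1.36 %.

1.36 %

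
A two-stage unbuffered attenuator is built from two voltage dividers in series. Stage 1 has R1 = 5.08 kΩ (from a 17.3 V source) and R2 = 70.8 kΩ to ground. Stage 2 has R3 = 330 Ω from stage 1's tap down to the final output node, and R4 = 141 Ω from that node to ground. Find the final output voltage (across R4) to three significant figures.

Stage 2 presents R3+R4 = 471.0 Ω as a load on stage 1's tap.
Stage 1's lower leg becomes R2‖(R3+R4) = 467.9 Ω, so V_mid = 17.3 × 467.9/5548 = 1.459 V.
Stage 2 is itself unloaded: V_out = V_mid × R4/(R3+R4) = 1.459 × 141/471.0 = 0.437 V.

V_out ≈ 0.437 V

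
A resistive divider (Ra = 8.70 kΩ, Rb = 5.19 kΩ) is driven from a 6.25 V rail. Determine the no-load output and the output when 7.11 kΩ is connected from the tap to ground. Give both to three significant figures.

Unloaded: 2.34 V; loaded: 1.60 V

Open-circuit: V = 6.25 × 5.19/(8.70 + 5.19) = 2.34 V.
With the load, Rb becomes Rb‖R_L = 3.000 kΩ, so V = 6.25 × 3.000/11.70 = 1.60 V.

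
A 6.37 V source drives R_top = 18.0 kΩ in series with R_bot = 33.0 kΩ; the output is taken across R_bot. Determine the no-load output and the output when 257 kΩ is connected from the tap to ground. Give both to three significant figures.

Unloaded: 4.12 V; loaded: 3.94 V

Open-circuit: V = 6.37 × 33.0/(18.0 + 33.0) = 4.12 V.
With the load, R_bot becomes R_bot‖R_L = 29.24 kΩ, so V = 6.37 × 29.24/47.24 = 3.94 V.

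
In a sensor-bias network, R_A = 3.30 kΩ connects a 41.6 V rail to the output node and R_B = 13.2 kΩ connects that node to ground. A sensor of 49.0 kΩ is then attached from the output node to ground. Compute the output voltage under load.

The load sits in parallel with R_B: R_B‖R_L = (13.2 × 49.0) / (13.2 + 49.0) = 10.40 kΩ.
V_out = 41.6 × 10.40 / (3.30 + 10.40) = 41.6 × 10.40/13.70 = 31.6 V.

V_out ≈ 31.6 V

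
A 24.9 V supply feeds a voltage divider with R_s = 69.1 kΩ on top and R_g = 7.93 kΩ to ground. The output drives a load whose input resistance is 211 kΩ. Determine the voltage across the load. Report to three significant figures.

The load sits in parallel with R_g: R_g‖R_L = (7.93 × 211) / (7.93 + 211) = 7.643 kΩ.
V_out = 24.9 × 7.643 / (69.1 + 7.643) = 24.9 × 7.643/76.74 = 2.48 V.

V_out ≈ 2.48 V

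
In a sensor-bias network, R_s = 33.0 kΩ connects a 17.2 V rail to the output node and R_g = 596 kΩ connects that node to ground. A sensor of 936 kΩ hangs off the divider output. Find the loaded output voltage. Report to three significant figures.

V_out ≈ 15.8 V

The load sits in parallel with R_g: R_g‖R_L = (596 × 936) / (596 + 936) = 364.1 kΩ.
V_out = 17.2 × 364.1 / (33.0 + 364.1) = 17.2 × 364.1/397.1 = 15.8 V.
(Unloaded it would have been 16.3 V.)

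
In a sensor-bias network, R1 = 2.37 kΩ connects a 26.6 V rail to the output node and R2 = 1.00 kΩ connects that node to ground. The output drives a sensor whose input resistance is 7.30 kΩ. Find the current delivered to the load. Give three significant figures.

I_L ≈ 0.986 mA

R2‖R_L = 0.8795 kΩ; V_out = 26.6 × 0.8795/3.250 = 7.200 V.
I_L = V_out / R_L = 7.200 / 7.30 kΩ = 0.986 mA.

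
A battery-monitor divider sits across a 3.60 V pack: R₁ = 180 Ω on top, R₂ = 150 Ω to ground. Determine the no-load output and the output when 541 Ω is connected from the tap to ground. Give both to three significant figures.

Unloaded: 1.64 V; loaded: 1.42 V

Open-circuit: V = 3.60 × 150/(180 + 150) = 1.64 V.
With the load, R₂ becomes R₂‖R_L = 117.4 Ω, so V = 3.60 × 117.4/297.4 = 1.42 V.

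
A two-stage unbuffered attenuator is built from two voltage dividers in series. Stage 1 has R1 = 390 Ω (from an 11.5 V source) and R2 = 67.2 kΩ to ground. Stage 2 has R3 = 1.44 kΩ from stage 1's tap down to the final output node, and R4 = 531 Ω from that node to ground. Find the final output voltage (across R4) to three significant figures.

V_out ≈ 2.57 V

Stage 2 presents R3+R4 = 1971 Ω as a load on stage 1's tap.
Stage 1's lower leg becomes R2‖(R3+R4) = 1915 Ω, so V_mid = 11.5 × 1915/2305 = 9.554 V.
Stage 2 is itself unloaded: V_out = V_mid × R4/(R3+R4) = 9.554 × 531/1971 = 2.57 V.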